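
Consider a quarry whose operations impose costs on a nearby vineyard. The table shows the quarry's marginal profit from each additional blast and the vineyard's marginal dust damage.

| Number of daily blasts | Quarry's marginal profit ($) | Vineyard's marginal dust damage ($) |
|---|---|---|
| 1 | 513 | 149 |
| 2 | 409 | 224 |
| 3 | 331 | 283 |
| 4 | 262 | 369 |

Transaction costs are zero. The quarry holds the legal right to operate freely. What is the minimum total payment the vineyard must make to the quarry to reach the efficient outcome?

Left alone the quarry would choose level 4 (marginal profit stays positive).
Efficient level: k* = 3 (marginal profit ≥ marginal dust damage through 3).
The vineyard must at least cover the quarry's forgone profit from cutting 4→3: 262 = 262.

$262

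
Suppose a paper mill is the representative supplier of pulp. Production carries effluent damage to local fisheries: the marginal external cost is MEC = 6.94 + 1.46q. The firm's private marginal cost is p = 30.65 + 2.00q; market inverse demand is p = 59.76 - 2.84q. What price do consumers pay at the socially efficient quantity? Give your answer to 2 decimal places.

P = 49.77

Social marginal cost = private MC + MEC = 37.59 + 3.46q.
Set SMC = demand: 37.59 + 3.46q = 59.76 - 2.84q → q* = 3.5190.
Consumer price on the demand curve at q*: 59.76 − 2.84×3.5190 = 49.7660.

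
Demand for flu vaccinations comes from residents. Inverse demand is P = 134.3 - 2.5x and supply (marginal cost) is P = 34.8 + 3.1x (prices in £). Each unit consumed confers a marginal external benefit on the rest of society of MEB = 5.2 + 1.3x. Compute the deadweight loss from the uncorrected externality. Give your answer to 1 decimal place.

DWL = £93.1

Market equilibrium (private): 34.8 + 3.1x = 134.3 - 2.5x → x_m = 17.7679.
Social marginal benefit = demand + MEB = 139.5 - 1.2x.
Set SMB = MC: 139.5 - 1.2x = 34.8 + 3.1x → x* = 24.3488.
Between x* and x_m the wedge SMB − MC runs linearly from 0 to MEB(x_m), so the loss is a triangle.
DWL = ½ × 6.5809 × 28.2982 = 93.1138.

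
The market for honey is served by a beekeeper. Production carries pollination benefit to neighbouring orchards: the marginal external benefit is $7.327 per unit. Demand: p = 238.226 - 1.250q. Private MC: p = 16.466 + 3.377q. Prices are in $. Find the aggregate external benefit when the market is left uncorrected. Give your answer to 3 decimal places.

Market equilibrium (private): 16.466 + 3.377q = 238.226 - 1.250q → q_m = 47.9274.
Total external benefit = MEB × q_m = 7.327 × 47.9274 = 351.1641.

$351.164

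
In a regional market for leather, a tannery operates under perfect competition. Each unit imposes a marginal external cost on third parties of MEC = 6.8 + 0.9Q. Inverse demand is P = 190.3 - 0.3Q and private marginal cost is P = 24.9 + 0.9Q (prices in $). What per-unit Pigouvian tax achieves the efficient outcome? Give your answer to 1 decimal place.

Social marginal cost = private MC + MEC = 31.7 + 1.8Q.
Set SMC = demand: 31.7 + 1.8Q = 190.3 - 0.3Q → Q* = 75.5238.
The Pigouvian tax equals MEC at Q*: 6.8 + 0.9×75.5238 = 74.7714.

tax = $74.8 per unit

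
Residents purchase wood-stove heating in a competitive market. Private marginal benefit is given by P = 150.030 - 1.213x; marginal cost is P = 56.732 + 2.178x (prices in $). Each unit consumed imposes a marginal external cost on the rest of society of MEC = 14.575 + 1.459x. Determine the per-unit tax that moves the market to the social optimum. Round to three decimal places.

Social marginal benefit = demand − MEC = 135.455 - 2.672x.
Set SMB = MC: 135.455 - 2.672x = 56.732 + 2.178x → x* = 16.2315.
The Pigouvian tax equals MEC at x*: 14.575 + 1.459×16.2315 = 38.2568.

tax = $38.257 per unit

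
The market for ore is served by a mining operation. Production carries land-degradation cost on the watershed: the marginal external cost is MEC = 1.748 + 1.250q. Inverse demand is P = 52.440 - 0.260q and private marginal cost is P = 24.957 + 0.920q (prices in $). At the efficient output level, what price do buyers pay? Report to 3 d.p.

P = $49.686

Social marginal cost = private MC + MEC = 26.705 + 2.170q.
Set SMC = demand: 26.705 + 2.170q = 52.440 - 0.260q → q* = 10.5905.
Consumer price on the demand curve at q*: 52.440 − 0.260×10.5905 = 49.6865.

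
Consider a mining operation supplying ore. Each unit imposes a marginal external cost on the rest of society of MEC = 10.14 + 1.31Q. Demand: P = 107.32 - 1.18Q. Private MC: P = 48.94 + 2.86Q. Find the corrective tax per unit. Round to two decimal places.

tax = 21.95 per unit

Social marginal cost = private MC + MEC = 59.08 + 4.17Q.
Set SMC = demand: 59.08 + 4.17Q = 107.32 - 1.18Q → Q* = 9.0168.
The Pigouvian tax equals MEC at Q*: 10.14 + 1.31×9.0168 = 21.9520.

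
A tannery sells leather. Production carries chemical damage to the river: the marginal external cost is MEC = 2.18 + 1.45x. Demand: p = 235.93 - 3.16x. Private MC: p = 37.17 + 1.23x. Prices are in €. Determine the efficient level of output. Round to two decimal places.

Social marginal cost = private MC + MEC = 39.35 + 2.68x.
Set SMC = demand: 39.35 + 2.68x = 235.93 - 3.16x → x* = 33.6610.

x* = 33.66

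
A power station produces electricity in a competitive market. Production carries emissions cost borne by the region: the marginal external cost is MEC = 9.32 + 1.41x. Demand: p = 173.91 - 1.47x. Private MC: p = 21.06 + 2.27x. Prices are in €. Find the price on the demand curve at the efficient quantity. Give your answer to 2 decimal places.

P = €132.94

Social marginal cost = private MC + MEC = 30.38 + 3.68x.
Set SMC = demand: 30.38 + 3.68x = 173.91 - 1.47x → x* = 27.8699.
Consumer price on the demand curve at x*: 173.91 − 1.47×27.8699 = 132.9412.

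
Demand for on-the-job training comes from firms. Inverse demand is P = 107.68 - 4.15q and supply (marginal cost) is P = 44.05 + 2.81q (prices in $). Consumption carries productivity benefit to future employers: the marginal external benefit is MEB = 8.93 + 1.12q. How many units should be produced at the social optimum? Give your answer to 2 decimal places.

Social marginal benefit = demand + MEB = 116.61 - 3.03q.
Set SMB = MC: 116.61 - 3.03q = 44.05 + 2.81q → q* = 12.4247.

q* = 12.42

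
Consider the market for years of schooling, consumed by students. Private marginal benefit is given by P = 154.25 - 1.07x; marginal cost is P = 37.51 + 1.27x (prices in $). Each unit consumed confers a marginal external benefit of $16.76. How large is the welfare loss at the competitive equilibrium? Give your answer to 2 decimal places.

Market equilibrium (private): 37.51 + 1.27x = 154.25 - 1.07x → x_m = 49.8889.
Social marginal benefit = demand + MEB = 171.01 - 1.07x.
Set SMB = MC: 171.01 - 1.07x = 37.51 + 1.27x → x* = 57.0513.
The loss is the area between SMB and MC from x* to x_m; with linear curves that's a triangle of height MEB(x_m).
DWL = ½ × 7.1624 × 16.7600 = 60.0209.

DWL = $60.02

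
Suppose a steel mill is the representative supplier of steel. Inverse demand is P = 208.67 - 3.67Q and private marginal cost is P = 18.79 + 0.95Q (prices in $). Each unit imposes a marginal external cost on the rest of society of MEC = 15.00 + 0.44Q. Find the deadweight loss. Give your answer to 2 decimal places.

DWL = $108.16

Market equilibrium (private): 18.79 + 0.95Q = 208.67 - 3.67Q → Q_m = 41.0996.
Social marginal cost = private MC + MEC = 33.79 + 1.39Q.
Set SMC = demand: 33.79 + 1.39Q = 208.67 - 3.67Q → Q* = 34.5613.
Between Q* and Q_m the wedge SMC − demand runs linearly from 0 to MEC(Q_m), so the loss is a triangle.
DWL = ½ × 6.5383 × 33.0838 = 108.1559.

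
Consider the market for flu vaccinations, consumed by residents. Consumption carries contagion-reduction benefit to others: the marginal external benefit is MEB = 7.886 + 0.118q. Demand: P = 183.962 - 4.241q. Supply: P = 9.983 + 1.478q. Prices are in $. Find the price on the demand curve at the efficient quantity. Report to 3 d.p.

Social marginal benefit = demand + MEB = 191.848 - 4.123q.
Set SMB = MC: 191.848 - 4.123q = 9.983 + 1.478q → q* = 32.4701.
Consumer price on the demand curve at q*: 183.962 − 4.241×32.4701 = 46.2563.

P = $46.256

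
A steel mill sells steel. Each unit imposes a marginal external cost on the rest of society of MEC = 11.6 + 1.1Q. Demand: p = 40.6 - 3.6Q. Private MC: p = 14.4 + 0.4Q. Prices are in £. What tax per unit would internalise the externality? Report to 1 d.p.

Social marginal cost = private MC + MEC = 26.0 + 1.5Q.
Set SMC = demand: 26.0 + 1.5Q = 40.6 - 3.6Q → Q* = 2.8627.
The Pigouvian tax equals MEC at Q*: 11.6 + 1.1×2.8627 = 14.7490.

tax = £14.7 per unit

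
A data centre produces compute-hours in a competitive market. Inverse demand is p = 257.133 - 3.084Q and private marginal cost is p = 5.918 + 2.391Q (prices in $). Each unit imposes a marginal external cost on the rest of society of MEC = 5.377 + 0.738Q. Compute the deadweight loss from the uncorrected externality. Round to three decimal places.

DWL = $123.912

Market equilibrium (private): 5.918 + 2.391Q = 257.133 - 3.084Q → Q_m = 45.8840.
Social marginal cost = private MC + MEC = 11.295 + 3.129Q.
Set SMC = demand: 11.295 + 3.129Q = 257.133 - 3.084Q → Q* = 39.5683.
Height of the DWL triangle at Q_m is SMC(Q_m) − demand(Q_m) = MEC(Q_m) = 39.2394.
DWL = ½ × 6.3157 × 39.2394 = 123.9121.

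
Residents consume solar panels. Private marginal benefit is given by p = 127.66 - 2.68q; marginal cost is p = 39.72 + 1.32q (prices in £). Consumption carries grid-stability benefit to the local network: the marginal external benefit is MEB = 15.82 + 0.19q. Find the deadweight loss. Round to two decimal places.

DWL = £52.48

Market equilibrium (private): 39.72 + 1.32q = 127.66 - 2.68q → q_m = 21.9850.
Social marginal benefit = demand + MEB = 143.48 - 2.49q.
Set SMB = MC: 143.48 - 2.49q = 39.72 + 1.32q → q* = 27.2336.
Between q* and q_m the wedge SMB − MC runs linearly from 0 to MEB(q_m), so the loss is a triangle.
DWL = ½ × 5.2486 × 19.9972 = 52.4787.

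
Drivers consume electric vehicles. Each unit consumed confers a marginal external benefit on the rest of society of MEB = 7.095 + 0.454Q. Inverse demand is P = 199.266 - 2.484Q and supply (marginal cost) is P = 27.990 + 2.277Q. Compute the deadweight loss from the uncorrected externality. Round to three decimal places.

DWL = 63.716

Market equilibrium (private): 27.990 + 2.277Q = 199.266 - 2.484Q → Q_m = 35.9748.
Social marginal benefit = demand + MEB = 206.361 - 2.030Q.
Set SMB = MC: 206.361 - 2.030Q = 27.990 + 2.277Q → Q* = 41.4142.
The loss is the area between SMB and MC from Q* to Q_m; with linear curves that's a triangle of height MEB(Q_m).
DWL = ½ × 5.4394 × 23.4276 = 63.7160.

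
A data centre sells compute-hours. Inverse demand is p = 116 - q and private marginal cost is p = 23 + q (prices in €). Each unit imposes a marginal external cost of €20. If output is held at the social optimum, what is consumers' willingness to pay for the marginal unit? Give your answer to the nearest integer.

Social marginal cost = private MC + MEC = 43 + q.
Set SMC = demand: 43 + q = 116 - q → q* = 36.5000.
Consumer price on the demand curve at q*: 116 − 1×36.5000 = 79.5000.

P = €80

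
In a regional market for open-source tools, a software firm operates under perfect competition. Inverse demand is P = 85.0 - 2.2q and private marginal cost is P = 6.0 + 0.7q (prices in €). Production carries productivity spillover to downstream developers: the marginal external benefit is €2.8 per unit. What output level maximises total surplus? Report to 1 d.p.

q* = 28.2

Social marginal cost = private MC − MEB = 3.2 + 0.7q.
Set SMC = demand: 3.2 + 0.7q = 85.0 - 2.2q → q* = 28.2069.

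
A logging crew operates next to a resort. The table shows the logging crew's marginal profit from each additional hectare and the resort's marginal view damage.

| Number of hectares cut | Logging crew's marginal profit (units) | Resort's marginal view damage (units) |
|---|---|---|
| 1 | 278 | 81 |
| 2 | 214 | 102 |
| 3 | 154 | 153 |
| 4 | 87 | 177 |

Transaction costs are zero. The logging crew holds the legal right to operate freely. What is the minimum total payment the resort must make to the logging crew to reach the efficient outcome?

87

Left alone the logging crew would choose level 4 (marginal profit stays positive).
Efficient level: k* = 3 (marginal profit ≥ marginal view damage through 3).
The resort must at least cover the logging crew's forgone profit from cutting 4→3: 87 = 87.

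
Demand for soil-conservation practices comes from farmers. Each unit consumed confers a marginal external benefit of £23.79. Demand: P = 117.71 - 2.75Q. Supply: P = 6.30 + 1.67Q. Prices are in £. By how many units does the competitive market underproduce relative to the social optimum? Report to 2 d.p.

5.38 units

Market equilibrium (private): 6.30 + 1.67Q = 117.71 - 2.75Q → Q_m = 25.2059.
Social marginal benefit = demand + MEB = 141.50 - 2.75Q.
Set SMB = MC: 141.50 - 2.75Q = 6.30 + 1.67Q → Q* = 30.5882.
Gap = |25.2059 − 30.5882| = 5.3823.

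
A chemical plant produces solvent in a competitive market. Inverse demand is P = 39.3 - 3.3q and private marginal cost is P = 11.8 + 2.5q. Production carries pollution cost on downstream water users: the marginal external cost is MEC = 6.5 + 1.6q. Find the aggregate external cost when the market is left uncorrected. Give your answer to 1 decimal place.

48.8

Market equilibrium (private): 11.8 + 2.5q = 39.3 - 3.3q → q_m = 4.7414.
Total external cost = ∫₀^{q_m} (6.5 + 1.6q) dq = 6.5×4.7414 + ½×1.6×4.7414² = 48.8038.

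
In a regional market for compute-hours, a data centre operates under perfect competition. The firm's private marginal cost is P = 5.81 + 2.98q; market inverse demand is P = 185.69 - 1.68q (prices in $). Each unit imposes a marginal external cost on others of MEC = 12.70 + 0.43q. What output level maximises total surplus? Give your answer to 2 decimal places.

Social marginal cost = private MC + MEC = 18.51 + 3.41q.
Set SMC = demand: 18.51 + 3.41q = 185.69 - 1.68q → q* = 32.8448.

q* = 32.84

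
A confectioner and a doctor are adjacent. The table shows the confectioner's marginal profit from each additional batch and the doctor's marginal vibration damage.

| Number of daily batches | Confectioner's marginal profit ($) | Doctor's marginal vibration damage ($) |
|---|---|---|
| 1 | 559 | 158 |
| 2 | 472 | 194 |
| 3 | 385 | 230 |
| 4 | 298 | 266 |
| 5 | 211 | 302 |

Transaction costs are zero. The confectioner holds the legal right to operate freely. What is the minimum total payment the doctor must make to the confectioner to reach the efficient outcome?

Left alone the confectioner would choose level 5 (marginal profit stays positive).
Efficient level: k* = 4 (marginal profit ≥ marginal vibration damage through 4).
The doctor must at least cover the confectioner's forgone profit from cutting 5→4: 211 = 211.

$211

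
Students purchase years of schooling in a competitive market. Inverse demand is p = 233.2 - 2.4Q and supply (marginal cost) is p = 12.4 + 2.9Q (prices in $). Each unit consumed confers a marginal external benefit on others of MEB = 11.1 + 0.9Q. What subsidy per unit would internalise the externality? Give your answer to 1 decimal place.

subsidy = $58.5 per unit

Social marginal benefit = demand + MEB = 244.3 - 1.5Q.
Set SMB = MC: 244.3 - 1.5Q = 12.4 + 2.9Q → Q* = 52.7045.
The Pigouvian subsidy equals MEB at Q*: 11.1 + 0.9×52.7045 = 58.5341.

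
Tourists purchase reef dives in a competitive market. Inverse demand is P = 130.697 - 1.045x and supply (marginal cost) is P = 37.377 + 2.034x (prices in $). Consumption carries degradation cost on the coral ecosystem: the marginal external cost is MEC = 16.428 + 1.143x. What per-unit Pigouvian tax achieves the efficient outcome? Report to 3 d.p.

Social marginal benefit = demand − MEC = 114.269 - 2.188x.
Set SMB = MC: 114.269 - 2.188x = 37.377 + 2.034x → x* = 18.2122.
The Pigouvian tax equals MEC at x*: 16.428 + 1.143×18.2122 = 37.2445.

tax = $37.245 per unit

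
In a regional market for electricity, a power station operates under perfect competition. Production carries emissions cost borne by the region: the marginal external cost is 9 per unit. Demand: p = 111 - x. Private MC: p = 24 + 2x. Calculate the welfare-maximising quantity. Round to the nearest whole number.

x* = 26

Social marginal cost = private MC + MEC = 33 + 2x.
Set SMC = demand: 33 + 2x = 111 - x → x* = 26.0000.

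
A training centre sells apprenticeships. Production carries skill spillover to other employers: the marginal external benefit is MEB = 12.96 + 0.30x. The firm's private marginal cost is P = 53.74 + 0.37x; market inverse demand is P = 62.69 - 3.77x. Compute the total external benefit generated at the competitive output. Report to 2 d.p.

28.72

Market equilibrium (private): 53.74 + 0.37x = 62.69 - 3.77x → x_m = 2.1618.
Total external benefit = ∫₀^{x_m} (12.96 + 0.30x) dx = 12.96×2.1618 + ½×0.30×2.1618² = 28.7179.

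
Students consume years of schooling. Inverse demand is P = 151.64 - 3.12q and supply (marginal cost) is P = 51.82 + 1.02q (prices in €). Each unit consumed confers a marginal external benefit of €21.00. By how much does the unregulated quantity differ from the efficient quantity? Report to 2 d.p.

Market equilibrium (private): 51.82 + 1.02q = 151.64 - 3.12q → q_m = 24.1111.
Social marginal benefit = demand + MEB = 172.64 - 3.12q.
Set SMB = MC: 172.64 - 3.12q = 51.82 + 1.02q → q* = 29.1836.
Gap = |24.1111 − 29.1836| = 5.0725.

5.07 units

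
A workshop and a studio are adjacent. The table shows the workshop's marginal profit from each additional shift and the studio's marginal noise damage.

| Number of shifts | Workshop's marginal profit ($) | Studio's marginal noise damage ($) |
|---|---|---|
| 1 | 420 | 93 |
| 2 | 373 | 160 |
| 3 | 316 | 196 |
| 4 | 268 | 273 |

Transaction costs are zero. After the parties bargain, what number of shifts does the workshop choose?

3

Bargaining reaches the level where marginal profit last exceeds marginal noise damage.
That holds through level 3 (316 ≥ 196) but not at 4 (268 < 273).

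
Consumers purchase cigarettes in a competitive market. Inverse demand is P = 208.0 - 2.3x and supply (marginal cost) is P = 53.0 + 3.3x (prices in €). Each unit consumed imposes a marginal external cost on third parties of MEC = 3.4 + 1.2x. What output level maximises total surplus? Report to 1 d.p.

x* = 22.3

Social marginal benefit = demand − MEC = 204.6 - 3.5x.
Set SMB = MC: 204.6 - 3.5x = 53.0 + 3.3x → x* = 22.2941.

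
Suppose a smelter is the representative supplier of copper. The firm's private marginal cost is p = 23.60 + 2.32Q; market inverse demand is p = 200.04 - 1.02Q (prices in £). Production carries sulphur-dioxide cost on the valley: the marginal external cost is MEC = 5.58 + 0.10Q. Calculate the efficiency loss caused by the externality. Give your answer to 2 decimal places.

Market equilibrium (private): 23.60 + 2.32Q = 200.04 - 1.02Q → Q_m = 52.8263.
Social marginal cost = private MC + MEC = 29.18 + 2.42Q.
Set SMC = demand: 29.18 + 2.42Q = 200.04 - 1.02Q → Q* = 49.6686.
The welfare-loss triangle has base |Q_m − Q*| and height MEC(Q_m) (the vertical gap between SMC and demand is zero at Q* and MEC at Q_m).
DWL = ½ × 3.1577 × 10.8626 = 17.1504.

DWL = £17.15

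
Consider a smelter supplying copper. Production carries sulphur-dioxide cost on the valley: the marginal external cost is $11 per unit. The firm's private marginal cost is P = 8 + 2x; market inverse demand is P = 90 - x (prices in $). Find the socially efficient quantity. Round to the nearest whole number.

Social marginal cost = private MC + MEC = 19 + 2x.
Set SMC = demand: 19 + 2x = 90 - x → x* = 23.6667.

x* = 24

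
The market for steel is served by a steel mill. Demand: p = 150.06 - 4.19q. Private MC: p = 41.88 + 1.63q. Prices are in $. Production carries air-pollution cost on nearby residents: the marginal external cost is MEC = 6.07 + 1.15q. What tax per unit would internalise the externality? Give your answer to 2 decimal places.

Social marginal cost = private MC + MEC = 47.95 + 2.78q.
Set SMC = demand: 47.95 + 2.78q = 150.06 - 4.19q → q* = 14.6499.
The Pigouvian tax equals MEC at q*: 6.07 + 1.15×14.6499 = 22.9174.

tax = $22.92 per unit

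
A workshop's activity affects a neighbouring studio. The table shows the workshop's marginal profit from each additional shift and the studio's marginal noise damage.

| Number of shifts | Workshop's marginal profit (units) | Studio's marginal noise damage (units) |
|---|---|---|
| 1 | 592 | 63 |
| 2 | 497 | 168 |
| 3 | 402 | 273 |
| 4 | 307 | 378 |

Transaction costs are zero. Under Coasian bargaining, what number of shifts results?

3

Bargaining reaches the level where marginal profit last exceeds marginal noise damage.
That holds through level 3 (402 ≥ 273) but not at 4 (307 < 378).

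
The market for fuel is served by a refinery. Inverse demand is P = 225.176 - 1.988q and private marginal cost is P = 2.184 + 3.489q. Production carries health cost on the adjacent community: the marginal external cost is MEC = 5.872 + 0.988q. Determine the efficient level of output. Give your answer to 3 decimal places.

Social marginal cost = private MC + MEC = 8.056 + 4.477q.
Set SMC = demand: 8.056 + 4.477q = 225.176 - 1.988q → q* = 33.5839.

q* = 33.584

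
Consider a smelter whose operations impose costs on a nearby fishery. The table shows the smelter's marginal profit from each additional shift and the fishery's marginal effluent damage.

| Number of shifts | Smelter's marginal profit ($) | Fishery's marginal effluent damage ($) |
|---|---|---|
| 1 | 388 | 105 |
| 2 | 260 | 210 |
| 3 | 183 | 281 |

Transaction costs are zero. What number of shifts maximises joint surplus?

2

Bargaining reaches the level where marginal profit last exceeds marginal effluent damage.
That holds through level 2 (260 ≥ 210) but not at 3 (183 < 281).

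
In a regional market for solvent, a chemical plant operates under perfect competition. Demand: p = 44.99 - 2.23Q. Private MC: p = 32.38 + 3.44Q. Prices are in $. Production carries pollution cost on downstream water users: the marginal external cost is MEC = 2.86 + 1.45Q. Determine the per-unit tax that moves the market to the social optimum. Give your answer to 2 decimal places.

Social marginal cost = private MC + MEC = 35.24 + 4.89Q.
Set SMC = demand: 35.24 + 4.89Q = 44.99 - 2.23Q → Q* = 1.3694.
The Pigouvian tax equals MEC at Q*: 2.86 + 1.45×1.3694 = 4.8456.

tax = $4.85 per unit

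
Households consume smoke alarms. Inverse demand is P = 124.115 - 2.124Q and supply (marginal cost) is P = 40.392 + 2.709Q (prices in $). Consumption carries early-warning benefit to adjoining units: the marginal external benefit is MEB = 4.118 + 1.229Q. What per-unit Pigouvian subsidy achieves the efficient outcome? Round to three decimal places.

subsidy = $34.073 per unit

Social marginal benefit = demand + MEB = 128.233 - 0.895Q.
Set SMB = MC: 128.233 - 0.895Q = 40.392 + 2.709Q → Q* = 24.3732.
The Pigouvian subsidy equals MEB at Q*: 4.118 + 1.229×24.3732 = 34.0727.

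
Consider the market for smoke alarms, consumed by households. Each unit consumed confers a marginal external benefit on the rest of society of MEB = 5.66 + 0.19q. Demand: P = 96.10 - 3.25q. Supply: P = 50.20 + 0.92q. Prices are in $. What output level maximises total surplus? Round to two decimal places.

Social marginal benefit = demand + MEB = 101.76 - 3.06q.
Set SMB = MC: 101.76 - 3.06q = 50.20 + 0.92q → q* = 12.9548.

q* = 12.95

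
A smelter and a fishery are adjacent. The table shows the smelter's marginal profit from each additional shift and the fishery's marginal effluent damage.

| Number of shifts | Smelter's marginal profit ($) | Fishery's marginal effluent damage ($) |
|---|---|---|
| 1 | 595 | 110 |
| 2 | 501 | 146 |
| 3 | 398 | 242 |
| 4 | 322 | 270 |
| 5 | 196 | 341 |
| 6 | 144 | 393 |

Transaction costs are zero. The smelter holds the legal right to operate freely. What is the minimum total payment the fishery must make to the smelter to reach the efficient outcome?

Left alone the smelter would choose level 6 (marginal profit stays positive).
Efficient level: k* = 4 (marginal profit ≥ marginal effluent damage through 4).
The fishery must at least cover the smelter's forgone profit from cutting 6→4: 196 + 144 = 340.

$340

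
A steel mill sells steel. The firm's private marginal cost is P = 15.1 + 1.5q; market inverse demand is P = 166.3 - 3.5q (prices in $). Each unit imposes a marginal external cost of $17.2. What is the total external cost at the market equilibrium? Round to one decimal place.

$520.1

Market equilibrium (private): 15.1 + 1.5q = 166.3 - 3.5q → q_m = 30.2400.
Total external cost = MEC × q_m = 17.2 × 30.2400 = 520.1280.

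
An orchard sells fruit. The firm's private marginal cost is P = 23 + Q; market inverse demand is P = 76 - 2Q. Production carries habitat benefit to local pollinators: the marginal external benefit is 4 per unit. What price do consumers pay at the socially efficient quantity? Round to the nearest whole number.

P = 38

Social marginal cost = private MC − MEB = 19 + Q.
Set SMC = demand: 19 + Q = 76 - 2Q → Q* = 19.0000.
Consumer price on the demand curve at Q*: 76 − 2×19.0000 = 38.0000.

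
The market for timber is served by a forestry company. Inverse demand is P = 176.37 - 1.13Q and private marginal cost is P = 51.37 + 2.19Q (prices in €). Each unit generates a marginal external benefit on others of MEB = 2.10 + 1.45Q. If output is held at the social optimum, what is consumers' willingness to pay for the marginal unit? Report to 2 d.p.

Social marginal cost = private MC − MEB = 49.27 + 0.74Q.
Set SMC = demand: 49.27 + 0.74Q = 176.37 - 1.13Q → Q* = 67.9679.
Consumer price on the demand curve at Q*: 176.37 − 1.13×67.9679 = 99.5663.

P = €99.57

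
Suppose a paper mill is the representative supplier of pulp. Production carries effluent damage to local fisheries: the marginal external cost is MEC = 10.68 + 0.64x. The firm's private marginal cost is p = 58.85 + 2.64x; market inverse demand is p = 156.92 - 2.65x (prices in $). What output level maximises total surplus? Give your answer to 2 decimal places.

x* = 14.74

Social marginal cost = private MC + MEC = 69.53 + 3.28x.
Set SMC = demand: 69.53 + 3.28x = 156.92 - 2.65x → x* = 14.7369.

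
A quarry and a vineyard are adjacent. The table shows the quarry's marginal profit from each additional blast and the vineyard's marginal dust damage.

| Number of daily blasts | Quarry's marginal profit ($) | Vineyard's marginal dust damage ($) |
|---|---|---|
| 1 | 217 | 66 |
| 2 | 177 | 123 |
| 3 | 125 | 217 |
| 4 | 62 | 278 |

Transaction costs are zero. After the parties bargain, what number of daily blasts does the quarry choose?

Bargaining reaches the level where marginal profit last exceeds marginal dust damage.
That holds through level 2 (177 ≥ 123) but not at 3 (125 < 217).

2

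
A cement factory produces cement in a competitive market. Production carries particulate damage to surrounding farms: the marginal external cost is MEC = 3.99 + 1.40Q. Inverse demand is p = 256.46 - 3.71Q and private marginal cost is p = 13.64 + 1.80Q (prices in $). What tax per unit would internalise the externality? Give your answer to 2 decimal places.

Social marginal cost = private MC + MEC = 17.63 + 3.20Q.
Set SMC = demand: 17.63 + 3.20Q = 256.46 - 3.71Q → Q* = 34.5630.
The Pigouvian tax equals MEC at Q*: 3.99 + 1.40×34.5630 = 52.3782.

tax = $52.38 per unit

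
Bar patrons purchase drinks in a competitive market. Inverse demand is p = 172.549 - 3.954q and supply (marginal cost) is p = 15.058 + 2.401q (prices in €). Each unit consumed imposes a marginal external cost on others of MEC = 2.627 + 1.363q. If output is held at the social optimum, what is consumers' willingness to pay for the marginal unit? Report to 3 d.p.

P = €93.211

Social marginal benefit = demand − MEC = 169.922 - 5.317q.
Set SMB = MC: 169.922 - 5.317q = 15.058 + 2.401q → q* = 20.0653.
Consumer price on the demand curve at q*: 172.549 − 3.954×20.0653 = 93.2108.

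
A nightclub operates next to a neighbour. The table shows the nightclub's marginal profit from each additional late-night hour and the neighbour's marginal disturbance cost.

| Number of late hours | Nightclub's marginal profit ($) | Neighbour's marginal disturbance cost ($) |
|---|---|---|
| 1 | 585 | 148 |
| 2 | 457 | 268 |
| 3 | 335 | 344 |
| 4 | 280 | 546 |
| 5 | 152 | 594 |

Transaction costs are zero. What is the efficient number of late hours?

2

Bargaining reaches the level where marginal profit last exceeds marginal disturbance cost.
That holds through level 2 (457 ≥ 268) but not at 3 (335 < 344).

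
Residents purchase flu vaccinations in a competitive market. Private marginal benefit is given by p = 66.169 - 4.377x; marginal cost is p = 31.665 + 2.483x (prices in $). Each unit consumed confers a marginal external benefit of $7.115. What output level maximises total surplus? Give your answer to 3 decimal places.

x* = 6.067

Social marginal benefit = demand + MEB = 73.284 - 4.377x.
Set SMB = MC: 73.284 - 4.377x = 31.665 + 2.483x → x* = 6.0669.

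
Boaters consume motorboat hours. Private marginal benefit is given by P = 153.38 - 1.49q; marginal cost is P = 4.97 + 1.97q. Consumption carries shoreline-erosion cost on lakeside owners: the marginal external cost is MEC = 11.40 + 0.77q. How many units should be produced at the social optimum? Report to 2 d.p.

q* = 32.39

Social marginal benefit = demand − MEC = 141.98 - 2.26q.
Set SMB = MC: 141.98 - 2.26q = 4.97 + 1.97q → q* = 32.3901.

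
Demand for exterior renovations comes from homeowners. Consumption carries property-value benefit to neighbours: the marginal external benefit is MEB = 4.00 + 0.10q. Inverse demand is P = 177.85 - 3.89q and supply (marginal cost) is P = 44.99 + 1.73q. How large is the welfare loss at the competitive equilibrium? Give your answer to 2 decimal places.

DWL = 3.67

Market equilibrium (private): 44.99 + 1.73q = 177.85 - 3.89q → q_m = 23.6406.
Social marginal benefit = demand + MEB = 181.85 - 3.79q.
Set SMB = MC: 181.85 - 3.79q = 44.99 + 1.73q → q* = 24.7935.
The loss is the area between SMB and MC from q* to q_m; with linear curves that's a triangle of height MEB(q_m).
DWL = ½ × 1.1529 × 6.3641 = 3.6686.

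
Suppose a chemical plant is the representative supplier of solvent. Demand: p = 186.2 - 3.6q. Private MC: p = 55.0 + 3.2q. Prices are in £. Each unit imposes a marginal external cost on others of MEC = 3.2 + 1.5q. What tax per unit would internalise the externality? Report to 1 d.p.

Social marginal cost = private MC + MEC = 58.2 + 4.7q.
Set SMC = demand: 58.2 + 4.7q = 186.2 - 3.6q → q* = 15.4217.
The Pigouvian tax equals MEC at q*: 3.2 + 1.5×15.4217 = 26.3326.

tax = £26.3 per unit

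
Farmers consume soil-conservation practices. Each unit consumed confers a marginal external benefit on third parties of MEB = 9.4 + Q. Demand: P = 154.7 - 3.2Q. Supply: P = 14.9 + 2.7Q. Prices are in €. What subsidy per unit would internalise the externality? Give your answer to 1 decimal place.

Social marginal benefit = demand + MEB = 164.1 - 2.2Q.
Set SMB = MC: 164.1 - 2.2Q = 14.9 + 2.7Q → Q* = 30.4490.
The Pigouvian subsidy equals MEB at Q*: 9.4 + 1.0×30.4490 = 39.8490.

subsidy = €39.8 per unit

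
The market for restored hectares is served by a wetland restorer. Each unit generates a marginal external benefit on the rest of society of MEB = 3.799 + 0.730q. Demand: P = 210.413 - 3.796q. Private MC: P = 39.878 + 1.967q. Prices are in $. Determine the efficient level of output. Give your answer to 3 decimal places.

Social marginal cost = private MC − MEB = 36.079 + 1.237q.
Set SMC = demand: 36.079 + 1.237q = 210.413 - 3.796q → q* = 34.6382.

q* = 34.638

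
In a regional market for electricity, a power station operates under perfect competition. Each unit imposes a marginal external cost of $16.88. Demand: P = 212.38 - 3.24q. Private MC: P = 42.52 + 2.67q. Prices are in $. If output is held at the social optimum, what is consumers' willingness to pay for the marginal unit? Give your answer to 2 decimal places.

Social marginal cost = private MC + MEC = 59.40 + 2.67q.
Set SMC = demand: 59.40 + 2.67q = 212.38 - 3.24q → q* = 25.8849.
Consumer price on the demand curve at q*: 212.38 − 3.24×25.8849 = 128.5129.

P = $128.51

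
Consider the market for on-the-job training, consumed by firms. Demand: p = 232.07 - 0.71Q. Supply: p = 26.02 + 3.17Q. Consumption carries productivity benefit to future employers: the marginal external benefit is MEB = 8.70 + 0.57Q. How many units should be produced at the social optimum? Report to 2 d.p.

Q* = 64.88

Social marginal benefit = demand + MEB = 240.77 - 0.14Q.
Set SMB = MC: 240.77 - 0.14Q = 26.02 + 3.17Q → Q* = 64.8792.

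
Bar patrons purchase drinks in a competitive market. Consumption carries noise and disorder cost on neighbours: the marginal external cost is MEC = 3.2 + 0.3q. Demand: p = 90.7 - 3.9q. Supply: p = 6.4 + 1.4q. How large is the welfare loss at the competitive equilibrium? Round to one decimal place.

Market equilibrium (private): 6.4 + 1.4q = 90.7 - 3.9q → q_m = 15.9057.
Social marginal benefit = demand − MEC = 87.5 - 4.2q.
Set SMB = MC: 87.5 - 4.2q = 6.4 + 1.4q → q* = 14.4821.
Height of the DWL triangle at q_m is MC(q_m) − SMB(q_m) = MEC(q_m) = 7.9717.
DWL = ½ × 1.4236 × 7.9717 = 5.6743.

DWL = 5.7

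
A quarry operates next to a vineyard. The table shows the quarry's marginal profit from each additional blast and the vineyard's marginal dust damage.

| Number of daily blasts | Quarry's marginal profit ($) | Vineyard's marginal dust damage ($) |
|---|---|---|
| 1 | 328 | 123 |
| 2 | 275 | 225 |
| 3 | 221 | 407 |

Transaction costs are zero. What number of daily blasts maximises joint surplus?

Bargaining reaches the level where marginal profit last exceeds marginal dust damage.
That holds through level 2 (275 ≥ 225) but not at 3 (221 < 407).

2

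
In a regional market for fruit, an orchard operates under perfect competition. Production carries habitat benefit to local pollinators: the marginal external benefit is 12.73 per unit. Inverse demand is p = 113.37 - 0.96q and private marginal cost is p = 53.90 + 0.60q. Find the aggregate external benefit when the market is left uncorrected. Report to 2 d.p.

Market equilibrium (private): 53.90 + 0.60q = 113.37 - 0.96q → q_m = 38.1218.
Total external benefit = MEB × q_m = 12.73 × 38.1218 = 485.2905.

485.29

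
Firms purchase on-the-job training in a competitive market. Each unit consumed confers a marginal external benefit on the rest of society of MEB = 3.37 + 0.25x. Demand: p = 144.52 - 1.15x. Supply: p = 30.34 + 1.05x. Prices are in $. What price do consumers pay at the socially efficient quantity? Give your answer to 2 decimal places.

Social marginal benefit = demand + MEB = 147.89 - 0.90x.
Set SMB = MC: 147.89 - 0.90x = 30.34 + 1.05x → x* = 60.2821.
Consumer price on the demand curve at x*: 144.52 − 1.15×60.2821 = 75.1956.

P = $75.20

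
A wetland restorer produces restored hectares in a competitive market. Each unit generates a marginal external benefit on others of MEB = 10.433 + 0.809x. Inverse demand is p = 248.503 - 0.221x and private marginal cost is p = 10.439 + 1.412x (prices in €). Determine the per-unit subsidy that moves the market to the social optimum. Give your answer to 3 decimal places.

subsidy = €254.406 per unit

Social marginal cost = private MC − MEB = 0.006 + 0.603x.
Set SMC = demand: 0.006 + 0.603x = 248.503 - 0.221x → x* = 301.5740.
The Pigouvian subsidy equals MEB at x*: 10.433 + 0.809×301.5740 = 254.4064.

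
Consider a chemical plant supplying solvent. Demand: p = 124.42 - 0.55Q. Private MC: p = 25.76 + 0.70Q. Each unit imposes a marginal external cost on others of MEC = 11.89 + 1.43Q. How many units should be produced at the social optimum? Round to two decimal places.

Q* = 32.38

Social marginal cost = private MC + MEC = 37.65 + 2.13Q.
Set SMC = demand: 37.65 + 2.13Q = 124.42 - 0.55Q → Q* = 32.3769.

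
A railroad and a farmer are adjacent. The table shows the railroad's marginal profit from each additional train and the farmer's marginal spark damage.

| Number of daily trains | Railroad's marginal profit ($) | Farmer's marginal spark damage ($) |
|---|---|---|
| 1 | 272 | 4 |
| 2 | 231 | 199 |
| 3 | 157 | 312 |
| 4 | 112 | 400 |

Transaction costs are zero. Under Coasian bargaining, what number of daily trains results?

Bargaining reaches the level where marginal profit last exceeds marginal spark damage.
That holds through level 2 (231 ≥ 199) but not at 3 (157 < 312).

2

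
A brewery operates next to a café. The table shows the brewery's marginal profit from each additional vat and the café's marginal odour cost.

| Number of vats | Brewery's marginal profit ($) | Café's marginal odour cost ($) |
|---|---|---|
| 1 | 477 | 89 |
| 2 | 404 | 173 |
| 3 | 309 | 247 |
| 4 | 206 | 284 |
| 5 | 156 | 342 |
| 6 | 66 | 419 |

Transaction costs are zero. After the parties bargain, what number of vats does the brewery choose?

3

Bargaining reaches the level where marginal profit last exceeds marginal odour cost.
That holds through level 3 (309 ≥ 247) but not at 4 (206 < 284).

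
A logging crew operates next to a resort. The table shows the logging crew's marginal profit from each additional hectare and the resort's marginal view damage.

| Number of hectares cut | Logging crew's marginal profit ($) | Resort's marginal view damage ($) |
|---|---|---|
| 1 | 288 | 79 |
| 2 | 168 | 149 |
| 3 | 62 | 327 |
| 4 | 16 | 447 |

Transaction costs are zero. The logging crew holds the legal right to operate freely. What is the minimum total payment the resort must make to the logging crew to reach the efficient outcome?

$78

Left alone the logging crew would choose level 4 (marginal profit stays positive).
Efficient level: k* = 2 (marginal profit ≥ marginal view damage through 2).
The resort must at least cover the logging crew's forgone profit from cutting 4→2: 62 + 16 = 78.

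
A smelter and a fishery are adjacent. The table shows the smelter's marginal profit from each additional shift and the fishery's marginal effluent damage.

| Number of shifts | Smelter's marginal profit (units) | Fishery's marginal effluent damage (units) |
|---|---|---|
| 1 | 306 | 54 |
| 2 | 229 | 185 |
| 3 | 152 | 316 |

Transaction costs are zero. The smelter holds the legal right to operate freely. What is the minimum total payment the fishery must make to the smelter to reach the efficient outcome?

152

Left alone the smelter would choose level 3 (marginal profit stays positive).
Efficient level: k* = 2 (marginal profit ≥ marginal effluent damage through 2).
The fishery must at least cover the smelter's forgone profit from cutting 3→2: 152 = 152.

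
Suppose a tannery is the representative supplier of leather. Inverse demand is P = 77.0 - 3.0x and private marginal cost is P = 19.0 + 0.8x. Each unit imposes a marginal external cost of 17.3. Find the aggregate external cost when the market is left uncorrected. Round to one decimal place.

Market equilibrium (private): 19.0 + 0.8x = 77.0 - 3.0x → x_m = 15.2632.
Total external cost = MEC × x_m = 17.3 × 15.2632 = 264.0534.

264.1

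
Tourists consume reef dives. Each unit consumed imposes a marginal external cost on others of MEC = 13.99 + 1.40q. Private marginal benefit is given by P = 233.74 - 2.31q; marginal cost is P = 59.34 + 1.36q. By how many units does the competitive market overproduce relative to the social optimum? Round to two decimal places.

Market equilibrium (private): 59.34 + 1.36q = 233.74 - 2.31q → q_m = 47.5204.
Social marginal benefit = demand − MEC = 219.75 - 3.71q.
Set SMB = MC: 219.75 - 3.71q = 59.34 + 1.36q → q* = 31.6391.
Gap = |47.5204 − 31.6391| = 15.8813.

15.88 units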